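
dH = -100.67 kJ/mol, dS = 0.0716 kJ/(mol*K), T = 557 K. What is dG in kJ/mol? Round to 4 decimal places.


Gibbs: dG = dH - T*dS (consistent units, dS already in kJ/(mol*K)).
T*dS = 557 * 0.0716 = 39.8812
dG = -100.67 - (39.8812)
dG = -140.5512 kJ/mol, rounded to 4 dp:

-140.5512 kJ/mol


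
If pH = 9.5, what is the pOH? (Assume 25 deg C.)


At 25 deg C, pH + pOH = 14.
pOH = 14 - pH = 14 - 9.5
pOH = 4.5:

4.50


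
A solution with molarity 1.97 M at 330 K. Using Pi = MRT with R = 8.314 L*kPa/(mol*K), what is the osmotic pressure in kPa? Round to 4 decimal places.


Osmotic pressure (van't Hoff): Pi = M*R*T.
RT = 8.314 * 330 = 2743.62
Pi = 1.97 * 2743.62
Pi = 5404.9314 kPa, rounded to 4 dp:

5404.9314 kPa


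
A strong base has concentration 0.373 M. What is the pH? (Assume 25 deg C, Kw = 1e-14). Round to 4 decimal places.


A strong base dissociates completely, so [OH-] equals the given concentration.
pOH = -log10([OH-]) = -log10(0.373) = 0.428291
pH = 14 - pOH = 14 - 0.428291
pH = 13.571709, rounded to 4 dp:

13.5717


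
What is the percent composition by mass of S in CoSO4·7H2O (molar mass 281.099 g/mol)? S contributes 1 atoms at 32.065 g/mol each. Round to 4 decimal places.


pct = 100 * (n_elem * M_elem) / M_total
mass_contribution = 1 * 32.065 = 32.065 g/mol
pct = 100 * 32.065 / 281.099
pct = 11.40701319 %, rounded to 4 dp:

11.4070 %


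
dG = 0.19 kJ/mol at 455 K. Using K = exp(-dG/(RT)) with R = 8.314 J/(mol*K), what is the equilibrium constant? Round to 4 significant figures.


dG is in kJ/mol; multiply by 1000 to match R in J/(mol*K).
RT = 8.314 * 455 = 3782.87 J/mol
exponent = -dG*1000 / (RT) = -(0.19*1000) / 3782.87 = -0.05022642
K = exp(-0.05022642)
K = 0.95101407, rounded to 4 significant figures:

0.9510


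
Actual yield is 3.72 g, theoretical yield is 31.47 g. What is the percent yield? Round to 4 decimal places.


% yield = 100 * actual / theoretical
% yield = 100 * 3.72 / 31.47
% yield = 11.8207817 %, rounded to 4 dp:

11.8208 %


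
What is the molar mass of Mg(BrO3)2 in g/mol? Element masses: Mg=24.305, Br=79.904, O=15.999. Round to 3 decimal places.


M = sum(count * atomic_mass) over atoms.
M = 1*24.305 + 2*79.904 + 6*15.999
M = 24.305 + 159.808 + 95.994
M = 280.107 g/mol, rounded to 3 dp:

280.107 g/mol


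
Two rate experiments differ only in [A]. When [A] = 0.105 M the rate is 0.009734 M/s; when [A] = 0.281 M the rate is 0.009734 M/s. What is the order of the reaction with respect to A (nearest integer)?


Rate is proportional to [A]^n, so rate2/rate1 = ([A]2/[A]1)^n. Take logs to solve for n.
rate2/rate1 = 0.009734 / 0.009734 = 1.0
[A]2/[A]1 = 0.281 / 0.105 = 2.6762
n = ln(1.0) / ln(2.6762) = 0.0
Nearest integer order:

0


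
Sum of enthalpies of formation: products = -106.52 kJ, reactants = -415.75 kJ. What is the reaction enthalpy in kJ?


dH_rxn = sum(dH_f products) - sum(dH_f reactants)
dH_rxn = -106.52 - (-415.75)
dH_rxn = 309.23 kJ:

309.23 kJ


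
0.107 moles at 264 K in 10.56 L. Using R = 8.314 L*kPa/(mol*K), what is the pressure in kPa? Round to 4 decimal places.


PV = nRT, solve for P = nRT / V.
nRT = 0.107 * 8.314 * 264 = 234.8539
P = 234.8539 / 10.56
P = 22.23995265 kPa, rounded to 4 dp:

22.2400 kPa


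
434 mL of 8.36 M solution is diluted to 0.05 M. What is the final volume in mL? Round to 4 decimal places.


Dilution: M1*V1 = M2*V2, solve for V2.
V2 = M1*V1 / M2
V2 = 8.36 * 434 / 0.05
V2 = 3628.24 / 0.05
V2 = 72564.8 mL, rounded to 4 dp:

72564.8000 mL


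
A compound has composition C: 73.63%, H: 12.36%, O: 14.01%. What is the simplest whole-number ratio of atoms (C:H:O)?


Assume 100 g of compound, divide each mass% by atomic mass to get moles, then normalize by the smallest to get a raw atom ratio.
Moles per 100 g: C: 73.63/12.011 = 6.1302, H: 12.36/1.008 = 12.2619, O: 14.01/15.999 = 0.8757
Raw ratio (divide by min = 0.8757): C: 7.001, H: 14.003, O: 1.0
Multiply by 1 to clear fractions: C: 7.001 ~= 7, H: 14.003 ~= 14, O: 1.0 ~= 1
Reduce by GCD to get the simplest whole-number ratio:

7:14:1


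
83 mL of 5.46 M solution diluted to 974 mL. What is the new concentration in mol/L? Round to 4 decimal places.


Dilution: M1*V1 = M2*V2, solve for M2.
M2 = M1*V1 / V2
M2 = 5.46 * 83 / 974
M2 = 453.18 / 974
M2 = 0.46527721 mol/L, rounded to 4 dp:

0.4653 mol/L


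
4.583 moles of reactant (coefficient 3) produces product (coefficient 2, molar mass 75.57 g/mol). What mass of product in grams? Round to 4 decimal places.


Use the coefficient ratio to convert reactant moles to product moles, then multiply by the product's molar mass.
moles_P = moles_R * (coeff_P / coeff_R) = 4.583 * (2/3) = 3.055333
mass_P = moles_P * M_P = 3.055333 * 75.57
mass_P = 230.89151481 g, rounded to 4 dp:

230.8915 g


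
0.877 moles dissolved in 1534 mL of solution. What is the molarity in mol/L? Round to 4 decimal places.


Convert volume to liters: V_L = V_mL / 1000.
V_L = 1534 / 1000 = 1.534 L
M = n / V_L = 0.877 / 1.534
M = 0.57170795 mol/L, rounded to 4 dp:

0.5717 mol/L


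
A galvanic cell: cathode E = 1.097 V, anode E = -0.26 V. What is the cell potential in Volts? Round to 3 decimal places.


Standard cell potential: E_cell = E_cathode - E_anode.
E_cell = 1.097 - (-0.26)
E_cell = 1.357 V, rounded to 3 dp:

1.357 V


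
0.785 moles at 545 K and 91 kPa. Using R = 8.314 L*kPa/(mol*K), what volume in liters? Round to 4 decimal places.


PV = nRT, solve for V = nRT / P.
nRT = 0.785 * 8.314 * 545 = 3556.937
V = 3556.937 / 91
V = 39.08721978 L, rounded to 4 dp:

39.0872 L


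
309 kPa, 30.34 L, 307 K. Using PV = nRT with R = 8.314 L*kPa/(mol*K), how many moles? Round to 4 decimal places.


PV = nRT, solve for n = PV / (RT).
PV = 309 * 30.34 = 9375.06
RT = 8.314 * 307 = 2552.398
n = 9375.06 / 2552.398
n = 3.67304002 mol, rounded to 4 dp:

3.6730 mol


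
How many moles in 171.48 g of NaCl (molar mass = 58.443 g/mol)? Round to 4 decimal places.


n = mass / M
n = 171.48 / 58.443
n = 2.93414096 mol, rounded to 4 dp:

2.9341 mol


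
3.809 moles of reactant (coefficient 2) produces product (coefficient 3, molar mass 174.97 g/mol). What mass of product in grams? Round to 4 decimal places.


Use the coefficient ratio to convert reactant moles to product moles, then multiply by the product's molar mass.
moles_P = moles_R * (coeff_P / coeff_R) = 3.809 * (3/2) = 5.7135
mass_P = moles_P * M_P = 5.7135 * 174.97
mass_P = 999.691095 g, rounded to 4 dp:

999.6911 g


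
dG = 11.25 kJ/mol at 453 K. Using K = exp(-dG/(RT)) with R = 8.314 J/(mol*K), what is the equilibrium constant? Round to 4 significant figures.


dG is in kJ/mol; multiply by 1000 to match R in J/(mol*K).
RT = 8.314 * 453 = 3766.242 J/mol
exponent = -dG*1000 / (RT) = -(11.25*1000) / 3766.242 = -2.98706244
K = exp(-2.98706244)
K = 0.050435376, rounded to 4 significant figures:

0.05044


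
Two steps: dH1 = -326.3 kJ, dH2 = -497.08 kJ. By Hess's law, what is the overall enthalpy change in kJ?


Hess's law: enthalpy is a state function, so add the step enthalpies.
dH_total = dH1 + dH2 = -326.3 + (-497.08)
dH_total = -823.38 kJ:

-823.38 kJ


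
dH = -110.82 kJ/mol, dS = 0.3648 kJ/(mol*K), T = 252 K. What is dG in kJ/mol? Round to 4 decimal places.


Gibbs: dG = dH - T*dS (consistent units, dS already in kJ/(mol*K)).
T*dS = 252 * 0.3648 = 91.9296
dG = -110.82 - (91.9296)
dG = -202.7496 kJ/mol, rounded to 4 dp:

-202.7496 kJ/mol


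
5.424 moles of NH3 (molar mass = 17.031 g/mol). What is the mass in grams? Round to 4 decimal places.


mass = n * M
mass = 5.424 * 17.031
mass = 92.376144 g, rounded to 4 dp:

92.3761 g


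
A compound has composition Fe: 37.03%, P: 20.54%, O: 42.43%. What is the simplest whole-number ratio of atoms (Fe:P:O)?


Assume 100 g of compound, divide each mass% by atomic mass to get moles, then normalize by the smallest to get a raw atom ratio.
Moles per 100 g: Fe: 37.03/55.845 = 0.6631, P: 20.54/30.974 = 0.6631, O: 42.43/15.999 = 2.652
Raw ratio (divide by min = 0.6631): Fe: 1.0, P: 1.0, O: 4.0
Multiply by 1 to clear fractions: Fe: 1.0 ~= 1, P: 1.0 ~= 1, O: 4.0 ~= 4
Reduce by GCD to get the simplest whole-number ratio:

1:1:4


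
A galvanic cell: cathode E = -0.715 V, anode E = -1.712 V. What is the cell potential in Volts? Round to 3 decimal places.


Standard cell potential: E_cell = E_cathode - E_anode.
E_cell = -0.715 - (-1.712)
E_cell = 0.997 V, rounded to 3 dp:

0.997 V


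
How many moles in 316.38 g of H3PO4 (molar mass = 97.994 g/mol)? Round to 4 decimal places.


n = mass / M
n = 316.38 / 97.994
n = 3.22856501 mol, rounded to 4 dp:

3.2286 mol


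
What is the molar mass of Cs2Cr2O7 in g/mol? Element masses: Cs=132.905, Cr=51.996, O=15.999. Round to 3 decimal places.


M = sum(count * atomic_mass) over atoms.
M = 2*132.905 + 2*51.996 + 7*15.999
M = 265.81 + 103.992 + 111.993
M = 481.795 g/mol, rounded to 3 dp:

481.795 g/mol


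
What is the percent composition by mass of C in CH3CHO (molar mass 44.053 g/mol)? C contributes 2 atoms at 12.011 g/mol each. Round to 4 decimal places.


pct = 100 * (n_elem * M_elem) / M_total
mass_contribution = 2 * 12.011 = 24.022 g/mol
pct = 100 * 24.022 / 44.053
pct = 54.52977096 %, rounded to 4 dp:

54.5298 %


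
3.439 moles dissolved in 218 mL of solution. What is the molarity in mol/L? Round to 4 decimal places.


Convert volume to liters: V_L = V_mL / 1000.
V_L = 218 / 1000 = 0.218 L
M = n / V_L = 3.439 / 0.218
M = 15.77522936 mol/L, rounded to 4 dp:

15.7752 mol/L


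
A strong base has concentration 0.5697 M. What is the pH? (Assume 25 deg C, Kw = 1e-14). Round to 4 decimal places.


A strong base dissociates completely, so [OH-] equals the given concentration.
pOH = -log10([OH-]) = -log10(0.5697) = 0.244354
pH = 14 - pOH = 14 - 0.244354
pH = 13.755646, rounded to 4 dp:

13.7556


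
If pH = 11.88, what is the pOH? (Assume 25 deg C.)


At 25 deg C, pH + pOH = 14.
pOH = 14 - pH = 14 - 11.88
pOH = 2.12:

2.12


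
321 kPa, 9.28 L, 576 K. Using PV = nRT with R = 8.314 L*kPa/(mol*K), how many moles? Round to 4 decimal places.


PV = nRT, solve for n = PV / (RT).
PV = 321 * 9.28 = 2978.88
RT = 8.314 * 576 = 4788.864
n = 2978.88 / 4788.864
n = 0.62204314 mol, rounded to 4 dp:

0.6220 mol


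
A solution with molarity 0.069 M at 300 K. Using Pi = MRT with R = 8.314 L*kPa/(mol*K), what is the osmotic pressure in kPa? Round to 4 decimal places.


Osmotic pressure (van't Hoff): Pi = M*R*T.
RT = 8.314 * 300 = 2494.2
Pi = 0.069 * 2494.2
Pi = 172.0998 kPa, rounded to 4 dp:

172.0998 kPa


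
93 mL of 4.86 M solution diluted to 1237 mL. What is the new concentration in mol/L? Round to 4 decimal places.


Dilution: M1*V1 = M2*V2, solve for M2.
M2 = M1*V1 / V2
M2 = 4.86 * 93 / 1237
M2 = 451.98 / 1237
M2 = 0.36538399 mol/L, rounded to 4 dp:

0.3654 mol/L


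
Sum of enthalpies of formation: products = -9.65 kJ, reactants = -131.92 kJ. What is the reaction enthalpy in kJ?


dH_rxn = sum(dH_f products) - sum(dH_f reactants)
dH_rxn = -9.65 - (-131.92)
dH_rxn = 122.27 kJ:

122.27 kJ


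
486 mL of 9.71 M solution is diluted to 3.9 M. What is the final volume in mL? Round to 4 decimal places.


Dilution: M1*V1 = M2*V2, solve for V2.
V2 = M1*V1 / M2
V2 = 9.71 * 486 / 3.9
V2 = 4719.06 / 3.9
V2 = 1210.01538462 mL, rounded to 4 dp:

1210.0154 mL


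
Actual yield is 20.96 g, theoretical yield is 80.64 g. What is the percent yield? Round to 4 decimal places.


% yield = 100 * actual / theoretical
% yield = 100 * 20.96 / 80.64
% yield = 25.99206349 %, rounded to 4 dp:

25.9921 %


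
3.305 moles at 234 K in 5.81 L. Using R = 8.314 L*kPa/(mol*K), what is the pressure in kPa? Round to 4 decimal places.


PV = nRT, solve for P = nRT / V.
nRT = 3.305 * 8.314 * 234 = 6429.7982
P = 6429.7982 / 5.81
P = 1106.67783133 kPa, rounded to 4 dp:

1106.6778 kPa


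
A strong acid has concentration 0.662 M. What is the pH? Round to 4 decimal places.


A strong acid dissociates completely, so [H+] equals the given concentration.
pH = -log10([H+]) = -log10(0.662)
pH = 0.17914201, rounded to 4 dp:

0.1791


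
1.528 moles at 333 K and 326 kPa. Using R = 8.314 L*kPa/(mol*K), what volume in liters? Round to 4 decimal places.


PV = nRT, solve for V = nRT / P.
nRT = 1.528 * 8.314 * 333 = 4230.3627
V = 4230.3627 / 326
V = 12.9765727 L, rounded to 4 dp:

12.9766 L


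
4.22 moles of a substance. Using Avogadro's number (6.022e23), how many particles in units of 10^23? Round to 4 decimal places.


N = n * NA, then divide by 1e23 for the requested units.
N / 1e23 = n * 6.022
N / 1e23 = 4.22 * 6.022
N / 1e23 = 25.41284, rounded to 4 dp:

25.4128


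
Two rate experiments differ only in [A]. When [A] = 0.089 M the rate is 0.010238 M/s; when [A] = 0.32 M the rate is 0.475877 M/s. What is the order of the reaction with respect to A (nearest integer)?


Rate is proportional to [A]^n, so rate2/rate1 = ([A]2/[A]1)^n. Take logs to solve for n.
rate2/rate1 = 0.475877 / 0.010238 = 46.4814
[A]2/[A]1 = 0.32 / 0.089 = 3.5955
n = ln(46.4814) / ln(3.5955) = 3.0
Nearest integer order:

3


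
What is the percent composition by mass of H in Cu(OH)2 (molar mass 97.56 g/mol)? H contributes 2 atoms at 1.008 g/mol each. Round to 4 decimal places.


pct = 100 * (n_elem * M_elem) / M_total
mass_contribution = 2 * 1.008 = 2.016 g/mol
pct = 100 * 2.016 / 97.56
pct = 2.06642066 %, rounded to 4 dp:

2.0664 %


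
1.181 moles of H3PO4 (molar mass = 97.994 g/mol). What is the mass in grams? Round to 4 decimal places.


mass = n * M
mass = 1.181 * 97.994
mass = 115.730914 g, rounded to 4 dp:

115.7309 g


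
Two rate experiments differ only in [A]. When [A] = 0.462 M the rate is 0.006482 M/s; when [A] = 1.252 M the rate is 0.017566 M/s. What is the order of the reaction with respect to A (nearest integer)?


Rate is proportional to [A]^n, so rate2/rate1 = ([A]2/[A]1)^n. Take logs to solve for n.
rate2/rate1 = 0.017566 / 0.006482 = 2.71
[A]2/[A]1 = 1.252 / 0.462 = 2.71
n = ln(2.71) / ln(2.71) = 1.0
Nearest integer order:

1


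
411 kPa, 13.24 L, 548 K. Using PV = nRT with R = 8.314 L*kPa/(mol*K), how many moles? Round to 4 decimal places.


PV = nRT, solve for n = PV / (RT).
PV = 411 * 13.24 = 5441.64
RT = 8.314 * 548 = 4556.072
n = 5441.64 / 4556.072
n = 1.19437094 mol, rounded to 4 dp:

1.1944 mol


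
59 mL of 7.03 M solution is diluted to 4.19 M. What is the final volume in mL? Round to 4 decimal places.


Dilution: M1*V1 = M2*V2, solve for V2.
V2 = M1*V1 / M2
V2 = 7.03 * 59 / 4.19
V2 = 414.77 / 4.19
V2 = 98.99045346 mL, rounded to 4 dp:

98.9905 mL


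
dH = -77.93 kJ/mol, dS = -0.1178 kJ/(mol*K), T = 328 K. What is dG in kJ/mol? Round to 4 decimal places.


Gibbs: dG = dH - T*dS (consistent units, dS already in kJ/(mol*K)).
T*dS = 328 * -0.1178 = -38.6384
dG = -77.93 - (-38.6384)
dG = -39.2916 kJ/mol, rounded to 4 dp:

-39.2916 kJ/mol


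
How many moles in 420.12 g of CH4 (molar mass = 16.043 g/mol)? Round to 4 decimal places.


n = mass / M
n = 420.12 / 16.043
n = 26.18712211 mol, rounded to 4 dp:

26.1871 mol


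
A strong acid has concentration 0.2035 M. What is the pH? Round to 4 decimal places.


A strong acid dissociates completely, so [H+] equals the given concentration.
pH = -log10([H+]) = -log10(0.2035)
pH = 0.69143559, rounded to 4 dp:

0.6914


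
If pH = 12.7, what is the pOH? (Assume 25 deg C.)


At 25 deg C, pH + pOH = 14.
pOH = 14 - pH = 14 - 12.7
pOH = 1.3:

1.30


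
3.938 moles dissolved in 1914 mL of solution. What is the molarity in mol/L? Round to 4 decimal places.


Convert volume to liters: V_L = V_mL / 1000.
V_L = 1914 / 1000 = 1.914 L
M = n / V_L = 3.938 / 1.914
M = 2.05747126 mol/L, rounded to 4 dp:

2.0575 mol/L


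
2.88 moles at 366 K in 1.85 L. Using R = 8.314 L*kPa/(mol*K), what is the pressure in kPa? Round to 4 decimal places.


PV = nRT, solve for P = nRT / V.
nRT = 2.88 * 8.314 * 366 = 8763.6211
P = 8763.6211 / 1.85
P = 4737.09248649 kPa, rounded to 4 dp:

4737.0925 kPa


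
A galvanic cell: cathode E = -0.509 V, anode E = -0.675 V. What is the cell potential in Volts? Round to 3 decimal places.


Standard cell potential: E_cell = E_cathode - E_anode.
E_cell = -0.509 - (-0.675)
E_cell = 0.166 V, rounded to 3 dp:

0.166 V


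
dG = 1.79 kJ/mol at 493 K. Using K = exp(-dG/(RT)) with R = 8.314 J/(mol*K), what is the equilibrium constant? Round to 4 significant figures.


dG is in kJ/mol; multiply by 1000 to match R in J/(mol*K).
RT = 8.314 * 493 = 4098.802 J/mol
exponent = -dG*1000 / (RT) = -(1.79*1000) / 4098.802 = -0.43671297
K = exp(-0.43671297)
K = 0.64615687, rounded to 4 significant figures:

0.6462


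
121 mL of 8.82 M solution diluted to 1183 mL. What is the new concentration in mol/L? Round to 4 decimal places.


Dilution: M1*V1 = M2*V2, solve for M2.
M2 = M1*V1 / V2
M2 = 8.82 * 121 / 1183
M2 = 1067.22 / 1183
M2 = 0.90213018 mol/L, rounded to 4 dp:

0.9021 mol/L


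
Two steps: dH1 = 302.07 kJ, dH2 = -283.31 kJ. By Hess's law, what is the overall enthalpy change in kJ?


Hess's law: enthalpy is a state function, so add the step enthalpies.
dH_total = dH1 + dH2 = 302.07 + (-283.31)
dH_total = 18.76 kJ:

18.76 kJ


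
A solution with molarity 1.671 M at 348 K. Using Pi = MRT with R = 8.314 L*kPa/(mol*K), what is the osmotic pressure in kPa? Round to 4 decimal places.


Osmotic pressure (van't Hoff): Pi = M*R*T.
RT = 8.314 * 348 = 2893.272
Pi = 1.671 * 2893.272
Pi = 4834.657512 kPa, rounded to 4 dp:

4834.6575 kPa


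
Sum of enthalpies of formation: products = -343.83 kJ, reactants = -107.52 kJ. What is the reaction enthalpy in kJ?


dH_rxn = sum(dH_f products) - sum(dH_f reactants)
dH_rxn = -343.83 - (-107.52)
dH_rxn = -236.31 kJ:

-236.31 kJ


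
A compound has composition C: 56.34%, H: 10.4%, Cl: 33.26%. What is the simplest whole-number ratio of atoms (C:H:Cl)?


Assume 100 g of compound, divide each mass% by atomic mass to get moles, then normalize by the smallest to get a raw atom ratio.
Moles per 100 g: C: 56.34/12.011 = 4.6907, H: 10.4/1.008 = 10.3175, Cl: 33.26/35.453 = 0.9381
Raw ratio (divide by min = 0.9381): C: 5.0, H: 10.998, Cl: 1.0
Multiply by 1 to clear fractions: C: 5.0 ~= 5, H: 10.998 ~= 11, Cl: 1.0 ~= 1
Reduce by GCD to get the simplest whole-number ratio:

5:11:1


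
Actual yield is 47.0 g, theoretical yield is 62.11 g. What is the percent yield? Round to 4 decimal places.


% yield = 100 * actual / theoretical
% yield = 100 * 47.0 / 62.11
% yield = 75.67219449 %, rounded to 4 dp:

75.6722 %


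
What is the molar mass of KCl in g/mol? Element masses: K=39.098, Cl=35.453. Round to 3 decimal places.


M = sum(count * atomic_mass) over atoms.
M = 1*39.098 + 1*35.453
M = 39.098 + 35.453
M = 74.551 g/mol, rounded to 3 dp:

74.551 g/mol


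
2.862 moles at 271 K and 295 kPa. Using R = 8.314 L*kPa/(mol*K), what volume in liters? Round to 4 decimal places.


PV = nRT, solve for V = nRT / P.
nRT = 2.862 * 8.314 * 271 = 6448.355
V = 6448.355 / 295
V = 21.85883051 L, rounded to 4 dp:

21.8588 L


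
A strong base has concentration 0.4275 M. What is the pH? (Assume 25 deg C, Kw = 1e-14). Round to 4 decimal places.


A strong base dissociates completely, so [OH-] equals the given concentration.
pOH = -log10([OH-]) = -log10(0.4275) = 0.369064
pH = 14 - pOH = 14 - 0.369064
pH = 13.630936, rounded to 4 dp:

13.6309


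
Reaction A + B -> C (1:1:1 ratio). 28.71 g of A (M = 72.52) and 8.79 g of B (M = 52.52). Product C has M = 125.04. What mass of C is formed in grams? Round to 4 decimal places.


Find moles of each reactant; the smaller value is the limiting reagent in a 1:1:1 reaction, so moles_C equals moles of the limiter.
n_A = mass_A / M_A = 28.71 / 72.52 = 0.395891 mol
n_B = mass_B / M_B = 8.79 / 52.52 = 0.167365 mol
Limiting reagent: B (smaller), n_limiting = 0.167365 mol
mass_C = n_limiting * M_C = 0.167365 * 125.04
mass_C = 20.9273196 g, rounded to 4 dp:

20.9273 g


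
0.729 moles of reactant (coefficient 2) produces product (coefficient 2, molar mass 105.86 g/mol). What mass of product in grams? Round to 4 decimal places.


Use the coefficient ratio to convert reactant moles to product moles, then multiply by the product's molar mass.
moles_P = moles_R * (coeff_P / coeff_R) = 0.729 * (2/2) = 0.729
mass_P = moles_P * M_P = 0.729 * 105.86
mass_P = 77.17194 g, rounded to 4 dp:

77.1719 g


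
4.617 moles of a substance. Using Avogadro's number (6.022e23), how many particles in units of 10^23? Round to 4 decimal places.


N = n * NA, then divide by 1e23 for the requested units.
N / 1e23 = n * 6.022
N / 1e23 = 4.617 * 6.022
N / 1e23 = 27.803574, rounded to 4 dp:

27.8036


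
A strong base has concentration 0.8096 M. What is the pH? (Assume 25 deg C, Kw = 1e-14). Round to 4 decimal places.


A strong base dissociates completely, so [OH-] equals the given concentration.
pOH = -log10([OH-]) = -log10(0.8096) = 0.09173
pH = 14 - pOH = 14 - 0.09173
pH = 13.90827, rounded to 4 dp:

13.9083


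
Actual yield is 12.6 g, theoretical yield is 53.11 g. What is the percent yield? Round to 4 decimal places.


% yield = 100 * actual / theoretical
% yield = 100 * 12.6 / 53.11
% yield = 23.7243457 %, rounded to 4 dp:

23.7243 %


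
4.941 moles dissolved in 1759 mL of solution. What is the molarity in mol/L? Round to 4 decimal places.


Convert volume to liters: V_L = V_mL / 1000.
V_L = 1759 / 1000 = 1.759 L
M = n / V_L = 4.941 / 1.759
M = 2.80898238 mol/L, rounded to 4 dp:

2.8090 mol/L


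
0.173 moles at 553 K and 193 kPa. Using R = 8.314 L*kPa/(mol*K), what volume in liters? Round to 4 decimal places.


PV = nRT, solve for V = nRT / P.
nRT = 0.173 * 8.314 * 553 = 795.3921
V = 795.3921 / 193
V = 4.12120259 L, rounded to 4 dp:

4.1212 L


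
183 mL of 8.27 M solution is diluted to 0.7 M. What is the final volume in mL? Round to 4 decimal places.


Dilution: M1*V1 = M2*V2, solve for V2.
V2 = M1*V1 / M2
V2 = 8.27 * 183 / 0.7
V2 = 1513.41 / 0.7
V2 = 2162.01428571 mL, rounded to 4 dp:

2162.0143 mL


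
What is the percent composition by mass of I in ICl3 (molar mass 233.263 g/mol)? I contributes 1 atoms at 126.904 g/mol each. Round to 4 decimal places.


pct = 100 * (n_elem * M_elem) / M_total
mass_contribution = 1 * 126.904 = 126.904 g/mol
pct = 100 * 126.904 / 233.263
pct = 54.40382744 %, rounded to 4 dp:

54.4038 %


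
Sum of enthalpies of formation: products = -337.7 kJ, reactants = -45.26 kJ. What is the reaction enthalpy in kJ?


dH_rxn = sum(dH_f products) - sum(dH_f reactants)
dH_rxn = -337.7 - (-45.26)
dH_rxn = -292.44 kJ:

-292.44 kJ


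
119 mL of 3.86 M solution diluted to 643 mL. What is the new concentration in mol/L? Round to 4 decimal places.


Dilution: M1*V1 = M2*V2, solve for M2.
M2 = M1*V1 / V2
M2 = 3.86 * 119 / 643
M2 = 459.34 / 643
M2 = 0.71437014 mol/L, rounded to 4 dp:

0.7144 mol/L


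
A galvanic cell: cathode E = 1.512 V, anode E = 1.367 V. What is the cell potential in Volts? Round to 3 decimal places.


Standard cell potential: E_cell = E_cathode - E_anode.
E_cell = 1.512 - (1.367)
E_cell = 0.145 V, rounded to 3 dp:

0.145 V


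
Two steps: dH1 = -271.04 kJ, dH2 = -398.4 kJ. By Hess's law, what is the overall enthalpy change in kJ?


Hess's law: enthalpy is a state function, so add the step enthalpies.
dH_total = dH1 + dH2 = -271.04 + (-398.4)
dH_total = -669.44 kJ:

-669.44 kJ


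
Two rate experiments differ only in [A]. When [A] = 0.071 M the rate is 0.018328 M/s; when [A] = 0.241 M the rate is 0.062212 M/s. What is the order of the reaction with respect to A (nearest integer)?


Rate is proportional to [A]^n, so rate2/rate1 = ([A]2/[A]1)^n. Take logs to solve for n.
rate2/rate1 = 0.062212 / 0.018328 = 3.3944
[A]2/[A]1 = 0.241 / 0.071 = 3.3944
n = ln(3.3944) / ln(3.3944) = 1.0
Nearest integer order:

1


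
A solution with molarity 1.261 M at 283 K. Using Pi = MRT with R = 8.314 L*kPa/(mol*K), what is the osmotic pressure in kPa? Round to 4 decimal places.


Osmotic pressure (van't Hoff): Pi = M*R*T.
RT = 8.314 * 283 = 2352.862
Pi = 1.261 * 2352.862
Pi = 2966.958982 kPa, rounded to 4 dp:

2966.9590 kPa


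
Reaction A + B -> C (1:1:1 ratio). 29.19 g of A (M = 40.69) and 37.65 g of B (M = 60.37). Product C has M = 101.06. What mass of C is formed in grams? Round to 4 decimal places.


Find moles of each reactant; the smaller value is the limiting reagent in a 1:1:1 reaction, so moles_C equals moles of the limiter.
n_A = mass_A / M_A = 29.19 / 40.69 = 0.717375 mol
n_B = mass_B / M_B = 37.65 / 60.37 = 0.623654 mol
Limiting reagent: B (smaller), n_limiting = 0.623654 mol
mass_C = n_limiting * M_C = 0.623654 * 101.06
mass_C = 63.02647324 g, rounded to 4 dp:

63.0265 g


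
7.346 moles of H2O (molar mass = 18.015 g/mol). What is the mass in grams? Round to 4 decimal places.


mass = n * M
mass = 7.346 * 18.015
mass = 132.33819 g, rounded to 4 dp:

132.3382 g


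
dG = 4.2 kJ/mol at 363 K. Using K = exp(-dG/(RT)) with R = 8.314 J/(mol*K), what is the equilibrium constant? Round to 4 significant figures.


dG is in kJ/mol; multiply by 1000 to match R in J/(mol*K).
RT = 8.314 * 363 = 3017.982 J/mol
exponent = -dG*1000 / (RT) = -(4.2*1000) / 3017.982 = -1.3916584
K = exp(-1.3916584)
K = 0.24866258, rounded to 4 significant figures:

0.2487


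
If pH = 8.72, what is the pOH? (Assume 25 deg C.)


At 25 deg C, pH + pOH = 14.
pOH = 14 - pH = 14 - 8.72
pOH = 5.28:

5.28


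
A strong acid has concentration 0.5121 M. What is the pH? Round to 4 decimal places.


A strong acid dissociates completely, so [H+] equals the given concentration.
pH = -log10([H+]) = -log10(0.5121)
pH = 0.29064522, rounded to 4 dp:

0.2906


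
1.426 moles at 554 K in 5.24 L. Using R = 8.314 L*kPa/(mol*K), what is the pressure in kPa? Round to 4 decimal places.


PV = nRT, solve for P = nRT / V.
nRT = 1.426 * 8.314 * 554 = 6568.0933
P = 6568.0933 / 5.24
P = 1253.45291985 kPa, rounded to 4 dp:

1253.4529 kPa


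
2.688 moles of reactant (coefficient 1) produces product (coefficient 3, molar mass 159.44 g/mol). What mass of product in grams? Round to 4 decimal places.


Use the coefficient ratio to convert reactant moles to product moles, then multiply by the product's molar mass.
moles_P = moles_R * (coeff_P / coeff_R) = 2.688 * (3/1) = 8.064
mass_P = moles_P * M_P = 8.064 * 159.44
mass_P = 1285.72416 g, rounded to 4 dp:

1285.7242 g


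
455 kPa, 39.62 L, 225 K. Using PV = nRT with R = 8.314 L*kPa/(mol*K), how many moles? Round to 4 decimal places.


PV = nRT, solve for n = PV / (RT).
PV = 455 * 39.62 = 18027.1
RT = 8.314 * 225 = 1870.65
n = 18027.1 / 1870.65
n = 9.63681073 mol, rounded to 4 dp:

9.6368 mol


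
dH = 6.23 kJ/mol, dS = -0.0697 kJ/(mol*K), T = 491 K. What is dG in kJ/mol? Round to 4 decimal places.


Gibbs: dG = dH - T*dS (consistent units, dS already in kJ/(mol*K)).
T*dS = 491 * -0.0697 = -34.2227
dG = 6.23 - (-34.2227)
dG = 40.4527 kJ/mol, rounded to 4 dp:

40.4527 kJ/mol


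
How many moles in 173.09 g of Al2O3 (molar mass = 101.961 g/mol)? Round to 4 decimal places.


n = mass / M
n = 173.09 / 101.961
n = 1.69760987 mol, rounded to 4 dp:

1.6976 mol


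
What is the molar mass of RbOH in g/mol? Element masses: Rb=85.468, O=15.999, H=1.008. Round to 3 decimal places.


M = sum(count * atomic_mass) over atoms.
M = 1*85.468 + 1*15.999 + 1*1.008
M = 85.468 + 15.999 + 1.008
M = 102.475 g/mol, rounded to 3 dp:

102.475 g/mol


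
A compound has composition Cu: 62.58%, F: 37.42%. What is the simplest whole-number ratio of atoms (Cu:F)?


Assume 100 g of compound, divide each mass% by atomic mass to get moles, then normalize by the smallest to get a raw atom ratio.
Moles per 100 g: Cu: 62.58/63.546 = 0.9848, F: 37.42/18.998 = 1.9697
Raw ratio (divide by min = 0.9848): Cu: 1.0, F: 2.0
Multiply by 1 to clear fractions: Cu: 1.0 ~= 1, F: 2.0 ~= 2
Reduce by GCD to get the simplest whole-number ratio:

1:2


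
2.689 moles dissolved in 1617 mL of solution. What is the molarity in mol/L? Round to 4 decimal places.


Convert volume to liters: V_L = V_mL / 1000.
V_L = 1617 / 1000 = 1.617 L
M = n / V_L = 2.689 / 1.617
M = 1.66295609 mol/L, rounded to 4 dp:

1.6630 mol/L


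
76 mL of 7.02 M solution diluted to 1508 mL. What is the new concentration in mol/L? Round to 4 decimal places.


Dilution: M1*V1 = M2*V2, solve for M2.
M2 = M1*V1 / V2
M2 = 7.02 * 76 / 1508
M2 = 533.52 / 1508
M2 = 0.3537931 mol/L, rounded to 4 dp:

0.3538 mol/L


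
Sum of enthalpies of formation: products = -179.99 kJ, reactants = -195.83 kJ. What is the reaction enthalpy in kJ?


dH_rxn = sum(dH_f products) - sum(dH_f reactants)
dH_rxn = -179.99 - (-195.83)
dH_rxn = 15.84 kJ:

15.84 kJ


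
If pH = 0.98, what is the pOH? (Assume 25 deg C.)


At 25 deg C, pH + pOH = 14.
pOH = 14 - pH = 14 - 0.98
pOH = 13.02:

13.02


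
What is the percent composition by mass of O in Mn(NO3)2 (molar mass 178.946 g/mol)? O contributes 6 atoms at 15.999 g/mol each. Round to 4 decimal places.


pct = 100 * (n_elem * M_elem) / M_total
mass_contribution = 6 * 15.999 = 95.994 g/mol
pct = 100 * 95.994 / 178.946
pct = 53.6441161 %, rounded to 4 dp:

53.6441 %


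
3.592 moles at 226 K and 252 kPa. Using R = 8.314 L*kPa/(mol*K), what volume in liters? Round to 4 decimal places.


PV = nRT, solve for V = nRT / P.
nRT = 3.592 * 8.314 * 226 = 6749.2387
V = 6749.2387 / 252
V = 26.78269325 L, rounded to 4 dp:

26.7827 L


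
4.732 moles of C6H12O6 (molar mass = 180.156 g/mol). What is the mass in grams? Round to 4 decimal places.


mass = n * M
mass = 4.732 * 180.156
mass = 852.498192 g, rounded to 4 dp:

852.4982 g


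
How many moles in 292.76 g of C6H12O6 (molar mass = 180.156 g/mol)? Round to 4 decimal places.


n = mass / M
n = 292.76 / 180.156
n = 1.62503608 mol, rounded to 4 dp:

1.6250 mol


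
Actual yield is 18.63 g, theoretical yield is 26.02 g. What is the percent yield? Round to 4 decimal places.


% yield = 100 * actual / theoretical
% yield = 100 * 18.63 / 26.02
% yield = 71.59877018 %, rounded to 4 dp:

71.5988 %


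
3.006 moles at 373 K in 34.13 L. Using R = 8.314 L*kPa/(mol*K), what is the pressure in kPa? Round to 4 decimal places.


PV = nRT, solve for P = nRT / V.
nRT = 3.006 * 8.314 * 373 = 9321.9727
P = 9321.9727 / 34.13
P = 273.13134193 kPa, rounded to 4 dp:

273.1313 kPa


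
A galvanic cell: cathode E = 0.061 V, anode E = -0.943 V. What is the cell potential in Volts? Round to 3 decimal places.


Standard cell potential: E_cell = E_cathode - E_anode.
E_cell = 0.061 - (-0.943)
E_cell = 1.004 V, rounded to 3 dp:

1.004 V


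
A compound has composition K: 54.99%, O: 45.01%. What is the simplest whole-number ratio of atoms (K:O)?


Assume 100 g of compound, divide each mass% by atomic mass to get moles, then normalize by the smallest to get a raw atom ratio.
Moles per 100 g: K: 54.99/39.098 = 1.4065, O: 45.01/15.999 = 2.8133
Raw ratio (divide by min = 1.4065): K: 1.0, O: 2.0
Multiply by 1 to clear fractions: K: 1.0 ~= 1, O: 2.0 ~= 2
Reduce by GCD to get the simplest whole-number ratio:

1:2


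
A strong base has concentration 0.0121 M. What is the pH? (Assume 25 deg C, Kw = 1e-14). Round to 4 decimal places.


A strong base dissociates completely, so [OH-] equals the given concentration.
pOH = -log10([OH-]) = -log10(0.0121) = 1.917215
pH = 14 - pOH = 14 - 1.917215
pH = 12.082785, rounded to 4 dp:

12.0828


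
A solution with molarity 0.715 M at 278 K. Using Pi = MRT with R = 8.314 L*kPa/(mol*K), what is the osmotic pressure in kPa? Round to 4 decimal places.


Osmotic pressure (van't Hoff): Pi = M*R*T.
RT = 8.314 * 278 = 2311.292
Pi = 0.715 * 2311.292
Pi = 1652.57378 kPa, rounded to 4 dp:

1652.5738 kPa


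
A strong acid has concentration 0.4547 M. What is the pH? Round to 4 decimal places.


A strong acid dissociates completely, so [H+] equals the given concentration.
pH = -log10([H+]) = -log10(0.4547)
pH = 0.34227505, rounded to 4 dp:

0.3423


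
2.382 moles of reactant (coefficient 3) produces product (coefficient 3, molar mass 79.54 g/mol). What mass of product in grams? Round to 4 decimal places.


Use the coefficient ratio to convert reactant moles to product moles, then multiply by the product's molar mass.
moles_P = moles_R * (coeff_P / coeff_R) = 2.382 * (3/3) = 2.382
mass_P = moles_P * M_P = 2.382 * 79.54
mass_P = 189.46428 g, rounded to 4 dp:

189.4643 g


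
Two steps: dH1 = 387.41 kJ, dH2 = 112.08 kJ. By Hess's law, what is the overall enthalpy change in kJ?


Hess's law: enthalpy is a state function, so add the step enthalpies.
dH_total = dH1 + dH2 = 387.41 + (112.08)
dH_total = 499.49 kJ:

499.49 kJ


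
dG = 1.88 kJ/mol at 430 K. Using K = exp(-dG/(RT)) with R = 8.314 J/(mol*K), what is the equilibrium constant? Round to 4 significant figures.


dG is in kJ/mol; multiply by 1000 to match R in J/(mol*K).
RT = 8.314 * 430 = 3575.02 J/mol
exponent = -dG*1000 / (RT) = -(1.88*1000) / 3575.02 = -0.52587118
K = exp(-0.52587118)
K = 0.59104024, rounded to 4 significant figures:

0.5910


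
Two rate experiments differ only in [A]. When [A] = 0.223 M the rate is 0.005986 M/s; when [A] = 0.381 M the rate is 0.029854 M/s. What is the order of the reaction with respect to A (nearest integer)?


Rate is proportional to [A]^n, so rate2/rate1 = ([A]2/[A]1)^n. Take logs to solve for n.
rate2/rate1 = 0.029854 / 0.005986 = 4.9873
[A]2/[A]1 = 0.381 / 0.223 = 1.7085
n = ln(4.9873) / ln(1.7085) = 3.0
Nearest integer order:

3


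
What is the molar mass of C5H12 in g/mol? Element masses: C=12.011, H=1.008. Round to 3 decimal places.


M = sum(count * atomic_mass) over atoms.
M = 5*12.011 + 12*1.008
M = 60.055 + 12.096
M = 72.151 g/mol, rounded to 3 dp:

72.151 g/mol


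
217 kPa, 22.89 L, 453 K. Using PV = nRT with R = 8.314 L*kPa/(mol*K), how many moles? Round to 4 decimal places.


PV = nRT, solve for n = PV / (RT).
PV = 217 * 22.89 = 4967.13
RT = 8.314 * 453 = 3766.242
n = 4967.13 / 3766.242
n = 1.31885577 mol, rounded to 4 dp:

1.3189 mol


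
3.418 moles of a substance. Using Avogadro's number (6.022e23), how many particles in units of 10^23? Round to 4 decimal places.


N = n * NA, then divide by 1e23 for the requested units.
N / 1e23 = n * 6.022
N / 1e23 = 3.418 * 6.022
N / 1e23 = 20.583196, rounded to 4 dp:

20.5832


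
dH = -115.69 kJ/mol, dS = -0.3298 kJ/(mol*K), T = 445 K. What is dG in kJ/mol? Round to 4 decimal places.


Gibbs: dG = dH - T*dS (consistent units, dS already in kJ/(mol*K)).
T*dS = 445 * -0.3298 = -146.761
dG = -115.69 - (-146.761)
dG = 31.071 kJ/mol, rounded to 4 dp:

31.0710 kJ/mol


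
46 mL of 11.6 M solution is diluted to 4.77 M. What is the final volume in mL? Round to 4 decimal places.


Dilution: M1*V1 = M2*V2, solve for V2.
V2 = M1*V1 / M2
V2 = 11.6 * 46 / 4.77
V2 = 533.6 / 4.77
V2 = 111.86582809 mL, rounded to 4 dp:

111.8658 mL


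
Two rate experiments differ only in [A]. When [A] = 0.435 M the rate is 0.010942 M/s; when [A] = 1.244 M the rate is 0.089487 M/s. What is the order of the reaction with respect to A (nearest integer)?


Rate is proportional to [A]^n, so rate2/rate1 = ([A]2/[A]1)^n. Take logs to solve for n.
rate2/rate1 = 0.089487 / 0.010942 = 8.1783
[A]2/[A]1 = 1.244 / 0.435 = 2.8598
n = ln(8.1783) / ln(2.8598) = 2.0
Nearest integer order:

2


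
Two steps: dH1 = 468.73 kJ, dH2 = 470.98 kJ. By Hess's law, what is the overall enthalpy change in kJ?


Hess's law: enthalpy is a state function, so add the step enthalpies.
dH_total = dH1 + dH2 = 468.73 + (470.98)
dH_total = 939.71 kJ:

939.71 kJ


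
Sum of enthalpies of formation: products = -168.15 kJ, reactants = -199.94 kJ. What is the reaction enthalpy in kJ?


dH_rxn = sum(dH_f products) - sum(dH_f reactants)
dH_rxn = -168.15 - (-199.94)
dH_rxn = 31.79 kJ:

31.79 kJ


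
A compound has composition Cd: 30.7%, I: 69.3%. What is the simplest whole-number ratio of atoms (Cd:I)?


Assume 100 g of compound, divide each mass% by atomic mass to get moles, then normalize by the smallest to get a raw atom ratio.
Moles per 100 g: Cd: 30.7/112.414 = 0.2731, I: 69.3/126.904 = 0.5461
Raw ratio (divide by min = 0.2731): Cd: 1.0, I: 2.0
Multiply by 1 to clear fractions: Cd: 1.0 ~= 1, I: 2.0 ~= 2
Reduce by GCD to get the simplest whole-number ratio:

1:2


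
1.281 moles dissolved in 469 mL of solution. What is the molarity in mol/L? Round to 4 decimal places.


Convert volume to liters: V_L = V_mL / 1000.
V_L = 469 / 1000 = 0.469 L
M = n / V_L = 1.281 / 0.469
M = 2.73134328 mol/L, rounded to 4 dp:

2.7313 mol/L


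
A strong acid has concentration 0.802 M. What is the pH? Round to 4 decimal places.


A strong acid dissociates completely, so [H+] equals the given concentration.
pH = -log10([H+]) = -log10(0.802)
pH = 0.09582563, rounded to 4 dp:

0.0958


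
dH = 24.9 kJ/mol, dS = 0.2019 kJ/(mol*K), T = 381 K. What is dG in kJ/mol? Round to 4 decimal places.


Gibbs: dG = dH - T*dS (consistent units, dS already in kJ/(mol*K)).
T*dS = 381 * 0.2019 = 76.9239
dG = 24.9 - (76.9239)
dG = -52.0239 kJ/mol, rounded to 4 dp:

-52.0239 kJ/mol


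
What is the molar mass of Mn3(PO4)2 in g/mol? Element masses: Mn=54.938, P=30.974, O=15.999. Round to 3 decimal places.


M = sum(count * atomic_mass) over atoms.
M = 3*54.938 + 2*30.974 + 8*15.999
M = 164.814 + 61.948 + 127.992
M = 354.754 g/mol, rounded to 3 dp:

354.754 g/mol


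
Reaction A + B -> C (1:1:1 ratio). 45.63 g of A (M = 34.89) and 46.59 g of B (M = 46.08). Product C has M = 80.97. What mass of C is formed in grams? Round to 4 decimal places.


Find moles of each reactant; the smaller value is the limiting reagent in a 1:1:1 reaction, so moles_C equals moles of the limiter.
n_A = mass_A / M_A = 45.63 / 34.89 = 1.307825 mol
n_B = mass_B / M_B = 46.59 / 46.08 = 1.011068 mol
Limiting reagent: B (smaller), n_limiting = 1.011068 mol
mass_C = n_limiting * M_C = 1.011068 * 80.97
mass_C = 81.86617596 g, rounded to 4 dp:

81.8662 g


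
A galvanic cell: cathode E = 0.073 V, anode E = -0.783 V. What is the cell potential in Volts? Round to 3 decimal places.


Standard cell potential: E_cell = E_cathode - E_anode.
E_cell = 0.073 - (-0.783)
E_cell = 0.856 V, rounded to 3 dp:

0.856 V


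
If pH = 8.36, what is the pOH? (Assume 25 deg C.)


At 25 deg C, pH + pOH = 14.
pOH = 14 - pH = 14 - 8.36
pOH = 5.64:

5.64


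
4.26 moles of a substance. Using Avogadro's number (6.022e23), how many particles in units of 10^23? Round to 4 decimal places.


N = n * NA, then divide by 1e23 for the requested units.
N / 1e23 = n * 6.022
N / 1e23 = 4.26 * 6.022
N / 1e23 = 25.65372, rounded to 4 dp:

25.6537


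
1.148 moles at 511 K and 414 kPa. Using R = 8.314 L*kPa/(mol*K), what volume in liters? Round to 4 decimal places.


PV = nRT, solve for V = nRT / P.
nRT = 1.148 * 8.314 * 511 = 4877.2252
V = 4877.2252 / 414
V = 11.7807372 L, rounded to 4 dp:

11.7807 L


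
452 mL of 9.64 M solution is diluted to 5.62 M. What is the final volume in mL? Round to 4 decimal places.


Dilution: M1*V1 = M2*V2, solve for V2.
V2 = M1*V1 / M2
V2 = 9.64 * 452 / 5.62
V2 = 4357.28 / 5.62
V2 = 775.31672598 mL, rounded to 4 dp:

775.3167 mL


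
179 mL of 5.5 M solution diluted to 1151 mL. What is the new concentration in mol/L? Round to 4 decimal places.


Dilution: M1*V1 = M2*V2, solve for M2.
M2 = M1*V1 / V2
M2 = 5.5 * 179 / 1151
M2 = 984.5 / 1151
M2 = 0.85534318 mol/L, rounded to 4 dp:

0.8553 mol/L


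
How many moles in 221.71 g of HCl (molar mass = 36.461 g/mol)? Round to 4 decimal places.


n = mass / M
n = 221.71 / 36.461
n = 6.08074381 mol, rounded to 4 dp:

6.0807 mol


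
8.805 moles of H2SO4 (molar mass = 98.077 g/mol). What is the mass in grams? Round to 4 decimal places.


mass = n * M
mass = 8.805 * 98.077
mass = 863.567985 g, rounded to 4 dp:

863.5680 g
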